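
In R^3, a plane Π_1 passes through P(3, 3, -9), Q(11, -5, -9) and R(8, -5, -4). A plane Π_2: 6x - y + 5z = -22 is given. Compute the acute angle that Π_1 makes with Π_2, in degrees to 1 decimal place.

48.6

PQ = (8, -8, 0), PR = (5, -8, 5); a normal to Π_1 is PQ × PR = (-40, -40, -24).
Using P: Π_1 has equation -40x - 40y - 24z = -24.
cos θ = |n₁·n₂| / (|n₁||n₂|) = |-320| / (√3776 · √62).
θ = arccos(0.66136) ≈ 48.6°.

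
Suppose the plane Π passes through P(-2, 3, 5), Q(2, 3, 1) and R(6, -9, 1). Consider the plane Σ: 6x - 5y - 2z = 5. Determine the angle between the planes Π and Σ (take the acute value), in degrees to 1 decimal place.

PQ = (4, 0, -4), PR = (8, -12, -4); a normal to Π is PQ × PR = (-48, -16, -48).
Using P: Π has equation -48x - 16y - 48z = -192.
cos θ = |n₁·n₂| / (|n₁||n₂|) = |-112| / (√4864 · √65).
θ = arccos(0.19919) ≈ 78.5°.

78.5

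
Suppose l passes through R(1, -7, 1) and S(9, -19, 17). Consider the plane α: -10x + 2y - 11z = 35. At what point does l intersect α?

(-1, -4, -3)

A direction vector for l is S − R = (8, -12, 16).
Substitute r = (1, -7, 1) + t(8, -12, 16) into the plane: -35 + (-280)t = 35, so t = -1/4.
Intersection: (1, -7, 1) + (-1/4)·(8, -12, 16) = (-1, -4, -3).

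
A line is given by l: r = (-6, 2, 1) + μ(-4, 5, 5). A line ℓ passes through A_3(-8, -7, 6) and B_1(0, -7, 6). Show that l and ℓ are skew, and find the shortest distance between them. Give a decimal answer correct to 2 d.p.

A direction vector for ℓ is B_1 − A_3 = (8, 0, 0).
Common perpendicular direction n = (-4, 5, 5) × (8, 0, 0) = (0, 40, -40).
With w = (-8, -7, 6) − (-6, 2, 1) = (-2, -9, 5), w · n = -560.
Since n ≠ 0 the lines are not parallel, and w · n = -560 ≠ 0 so they do not intersect; hence they are skew.
Distance = |w · n| / |n| = |-560| / √3200 ≈ 9.90.

9.90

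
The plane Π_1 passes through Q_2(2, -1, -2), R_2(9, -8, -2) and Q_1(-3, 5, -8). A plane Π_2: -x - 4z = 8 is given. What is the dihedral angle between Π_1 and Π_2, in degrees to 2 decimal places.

73.51

Q_2R_2 = (7, -7, 0), Q_2Q_1 = (-5, 6, -6); a normal to Π_1 is Q_2R_2 × Q_2Q_1 = (42, 42, 7).
Using Q_2: Π_1 has equation 42x + 42y + 7z = 28.
cos θ = |n₁·n₂| / (|n₁||n₂|) = |-70| / (√3577 · √17).
θ = arccos(0.28387) ≈ 73.51°.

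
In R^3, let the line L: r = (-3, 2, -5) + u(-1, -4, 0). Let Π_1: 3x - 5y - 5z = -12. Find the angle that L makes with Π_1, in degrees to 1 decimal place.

32.5

sin θ = |n·v| / (|n||v|) = |17| / (√59 · √17) = 0.53678.
θ ≈ 32.5°.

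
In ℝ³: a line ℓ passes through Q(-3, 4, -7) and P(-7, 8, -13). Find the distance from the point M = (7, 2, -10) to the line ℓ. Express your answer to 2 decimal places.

A direction vector for ℓ is P − Q = (-4, 4, -6).
Taking (-3, 4, -7) on ℓ with direction v = (-4, 4, -6): w = M − (-3, 4, -7) = (10, -2, -3), and w × v = (24, 72, 32).
Distance = |w × v| / |v| = √6784 / √68 ≈ 9.99.

9.99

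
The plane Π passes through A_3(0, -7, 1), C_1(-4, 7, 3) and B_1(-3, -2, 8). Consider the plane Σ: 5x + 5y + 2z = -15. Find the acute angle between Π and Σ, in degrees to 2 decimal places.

30.00

A_3C_1 = (-4, 14, 2), A_3B_1 = (-3, 5, 7); a normal to Π is A_3C_1 × A_3B_1 = (88, 22, 22).
Using A_3: Π has equation 88x + 22y + 22z = -132.
cos θ = |n₁·n₂| / (|n₁||n₂|) = |594| / (√8712 · √54).
θ = arccos(0.86603) ≈ 30.00°.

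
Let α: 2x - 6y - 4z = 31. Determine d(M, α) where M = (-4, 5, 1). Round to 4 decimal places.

9.7550

n·M − d = (2)·(-4) + (-6)·(5) + (-4)·(1) − 31 = -73; |n| = √56.
Distance = |-73| / √56 = 73/√56 ≈ 9.7550.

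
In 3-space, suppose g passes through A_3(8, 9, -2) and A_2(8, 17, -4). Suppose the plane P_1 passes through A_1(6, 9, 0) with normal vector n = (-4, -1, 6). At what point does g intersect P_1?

A direction vector for g is A_2 − A_3 = (0, 8, -2).
P_1: n·r = n·A_1 gives -4x - y + 6z = -33.
Substitute r = (8, 9, -2) + t(0, 8, -2) into the plane: -53 + (-20)t = -33, so t = -1.
Intersection: (8, 9, -2) + (-1)·(0, 8, -2) = (8, 1, 0).

(8, 1, 0)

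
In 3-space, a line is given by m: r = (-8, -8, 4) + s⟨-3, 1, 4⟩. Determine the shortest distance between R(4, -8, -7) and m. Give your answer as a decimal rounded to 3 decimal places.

4.341

Taking (-8, -8, 4) on m with direction v = (-3, 1, 4): w = R − (-8, -8, 4) = (12, 0, -11), and w × v = (11, -15, 12).
Distance = |w × v| / |v| = √490 / √26 ≈ 4.341.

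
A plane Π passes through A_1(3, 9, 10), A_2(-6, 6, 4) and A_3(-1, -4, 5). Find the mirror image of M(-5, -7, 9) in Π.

A_1A_2 = (-9, -3, -6), A_1A_3 = (-4, -13, -5); a normal to Π is A_1A_2 × A_1A_3 = (-63, -21, 105).
Using A_1: Π has equation -63x - 21y + 105z = 672.
λ = (n·M − d)/|n|² = (1407 − 672)/15435 = 1/21.
Reflection = M − 2λn = (-5, -7, 9) − (2/21)·(-63, -21, 105) = (1, -5, -1).

(1, -5, -1)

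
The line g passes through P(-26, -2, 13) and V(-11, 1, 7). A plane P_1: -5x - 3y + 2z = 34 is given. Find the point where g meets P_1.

A direction vector for g is V − P = (15, 3, -6).
Substitute r = (-26, -2, 13) + t(15, 3, -6) into the plane: 162 + (-96)t = 34, so t = 4/3.
Intersection: (-26, -2, 13) + (4/3)·(15, 3, -6) = (-6, 2, 5).

(-6, 2, 5)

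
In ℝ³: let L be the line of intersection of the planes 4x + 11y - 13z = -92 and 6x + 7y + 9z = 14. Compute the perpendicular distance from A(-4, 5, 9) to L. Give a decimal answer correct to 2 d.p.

6.18

Direction of L: (4, 11, -13) × (6, 7, 9) = (190, -114, -38).
A point on L: solving the two plane equations with x = -9 gives (-9, 2, 6).
Taking (-9, 2, 6) on L with direction v = (190, -114, -38): w = A − (-9, 2, 6) = (5, 3, 3), and w × v = (228, 760, -1140).
Distance = |w × v| / |v| = √1929184 / √50540 ≈ 6.18.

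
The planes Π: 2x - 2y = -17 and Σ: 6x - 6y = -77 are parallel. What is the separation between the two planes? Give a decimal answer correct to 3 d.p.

3.064

Rescale Σ by 1/3: 2x - 2y = -77/3. Then distance = |-17 − (-77/3)| / √8 ≈ 3.064.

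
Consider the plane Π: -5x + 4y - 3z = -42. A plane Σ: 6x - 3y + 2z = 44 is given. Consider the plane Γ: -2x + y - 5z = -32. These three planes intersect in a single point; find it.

Solving the 3×3 linear system -5x + 4y - 3z = -42, 6x - 3y + 2z = 44, -2x + y - 5z = -32 (e.g. by elimination or Cramer's rule, determinant = 39) gives (6, 0, 4).

(6, 0, 4)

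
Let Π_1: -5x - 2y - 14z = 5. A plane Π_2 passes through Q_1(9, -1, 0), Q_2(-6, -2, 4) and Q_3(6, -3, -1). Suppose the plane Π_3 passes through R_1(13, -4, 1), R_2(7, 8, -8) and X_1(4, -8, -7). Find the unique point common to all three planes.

(9, -4, -3)

Q_1Q_2 = (-15, -1, 4), Q_1Q_3 = (-3, -2, -1); a normal to Π_2 is Q_1Q_2 × Q_1Q_3 = (9, -27, 27).
Using Q_1: Π_2 has equation 9x - 27y + 27z = 108.
R_1R_2 = (-6, 12, -9), R_1X_1 = (-9, -4, -8); a normal to Π_3 is R_1R_2 × R_1X_1 = (-132, 33, 132).
Using R_1: Π_3 has equation -132x + 33y + 132z = -1716.
Solving the 3×3 linear system -5x - 2y - 14z = 5, 9x - 27y + 27z = 108, -132x + 33y + 132z = -1716 (e.g. by elimination or Cramer's rule, determinant = 77517) gives (9, -4, -3).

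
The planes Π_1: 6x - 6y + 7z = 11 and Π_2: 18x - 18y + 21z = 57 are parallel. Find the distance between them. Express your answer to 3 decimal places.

0.727

Rescale Π_2 by 1/3: 6x - 6y + 7z = 19. Then distance = |11 − 19| / √121 ≈ 0.727.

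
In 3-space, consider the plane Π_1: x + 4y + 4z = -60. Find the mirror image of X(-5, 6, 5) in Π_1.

(-11, -18, -19)

λ = (n·X − d)/|n|² = (39 − (-60))/33 = 3.
Reflection = X − 2λn = (-5, 6, 5) − 6·(1, 4, 4) = (-11, -18, -19).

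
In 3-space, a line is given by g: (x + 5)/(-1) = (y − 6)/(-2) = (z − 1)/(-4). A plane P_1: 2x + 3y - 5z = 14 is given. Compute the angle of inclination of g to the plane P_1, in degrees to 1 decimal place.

g has direction (-1, -2, -4) through (-5, 6, 1).
sin θ = |n·v| / (|n||v|) = |12| / (√38 · √21) = 0.42480.
θ ≈ 25.1°.

25.1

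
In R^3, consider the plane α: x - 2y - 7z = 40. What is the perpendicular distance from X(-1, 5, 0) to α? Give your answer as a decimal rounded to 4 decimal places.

n·X − d = (1)·(-1) + (-2)·(5) + (-7)·(0) − 40 = -51; |n| = √54.
Distance = |-51| / √54 = 51/√54 ≈ 6.9402.

6.9402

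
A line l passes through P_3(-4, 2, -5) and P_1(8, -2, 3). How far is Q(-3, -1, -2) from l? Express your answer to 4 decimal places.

2.9520

A direction vector for l is P_1 − P_3 = (12, -4, 8).
Taking (-4, 2, -5) on l with direction v = (12, -4, 8): w = Q − (-4, 2, -5) = (1, -3, 3), and w × v = (-12, 28, 32).
Distance = |w × v| / |v| = √1952 / √224 ≈ 2.9520.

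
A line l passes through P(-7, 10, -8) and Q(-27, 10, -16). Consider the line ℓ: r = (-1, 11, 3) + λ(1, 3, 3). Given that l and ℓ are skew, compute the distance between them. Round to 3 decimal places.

5.594

A direction vector for l is Q − P = (-20, 0, -8).
Common perpendicular direction n = (-20, 0, -8) × (1, 3, 3) = (24, 52, -60).
With w = (-1, 11, 3) − (-7, 10, -8) = (6, 1, 11), w · n = -464.
Distance = |w · n| / |n| = |-464| / √6880 ≈ 5.594.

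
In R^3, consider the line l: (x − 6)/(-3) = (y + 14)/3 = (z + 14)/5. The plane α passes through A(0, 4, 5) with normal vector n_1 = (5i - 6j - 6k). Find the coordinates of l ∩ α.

(-6, -2, 6)

l has direction (-3, 3, 5) through (6, -14, -14).
α: n_1·r = n_1·A gives 5x - 6y - 6z = -54.
Substitute r = (6, -14, -14) + t(-3, 3, 5) into the plane: 198 + (-63)t = -54, so t = 4.
Intersection: (6, -14, -14) + 4·(-3, 3, 5) = (-6, -2, 6).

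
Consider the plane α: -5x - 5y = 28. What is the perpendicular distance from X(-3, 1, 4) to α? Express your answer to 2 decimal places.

n·X − d = (-5)·(-3) + (-5)·(1) + (0)·(4) − 28 = -18; |n| = √50.
Distance = |-18| / √50 = 18/√50 ≈ 2.55.

2.55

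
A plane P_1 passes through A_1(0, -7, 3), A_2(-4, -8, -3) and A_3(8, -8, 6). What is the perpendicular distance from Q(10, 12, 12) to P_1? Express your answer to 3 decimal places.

A_1A_2 = (-4, -1, -6), A_1A_3 = (8, -1, 3); a normal to P_1 is A_1A_2 × A_1A_3 = (-9, -36, 12).
Using A_1: P_1 has equation -9x - 36y + 12z = 288.
n·Q − d = (-9)·(10) + (-36)·(12) + (12)·(12) − 288 = -666; |n| = √1521.
Distance = |-666| / √1521 = 666/√1521 ≈ 17.077.

17.077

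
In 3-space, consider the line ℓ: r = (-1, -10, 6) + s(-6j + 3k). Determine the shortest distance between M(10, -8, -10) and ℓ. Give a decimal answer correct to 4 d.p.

Taking (-1, -10, 6) on ℓ with direction v = (0, -6, 3): w = M − (-1, -10, 6) = (11, 2, -16), and w × v = (-90, -33, -66).
Distance = |w × v| / |v| = √13545 / √45 ≈ 17.3494.

17.3494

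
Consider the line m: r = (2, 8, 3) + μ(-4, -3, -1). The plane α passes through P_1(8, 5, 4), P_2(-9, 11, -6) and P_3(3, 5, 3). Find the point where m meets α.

(-2, 5, 2)

P_1P_2 = (-17, 6, -10), P_1P_3 = (-5, 0, -1); a normal to α is P_1P_2 × P_1P_3 = (-6, 33, 30).
Using P_1: α has equation -6x + 33y + 30z = 237.
Substitute r = (2, 8, 3) + t(-4, -3, -1) into the plane: 342 + (-105)t = 237, so t = 1.
Intersection: (2, 8, 3) + 1·(-4, -3, -1) = (-2, 5, 2).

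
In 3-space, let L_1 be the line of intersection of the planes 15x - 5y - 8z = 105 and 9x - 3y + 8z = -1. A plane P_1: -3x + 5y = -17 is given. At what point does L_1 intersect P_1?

(4, -1, -5)

Direction of L_1: (15, -5, -8) × (9, -3, 8) = (-64, -192, 0).
A point on L_1: solving the two plane equations with x = 2 gives (2, -7, -5).
Substitute r = (2, -7, -5) + t(-64, -192, 0) into the plane: -41 + (-768)t = -17, so t = -1/32.
Intersection: (2, -7, -5) + (-1/32)·(-64, -192, 0) = (4, -1, -5).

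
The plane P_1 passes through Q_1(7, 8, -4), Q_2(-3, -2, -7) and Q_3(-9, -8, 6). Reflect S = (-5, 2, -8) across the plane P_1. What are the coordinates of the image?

(1, -4, -8)

Q_1Q_2 = (-10, -10, -3), Q_1Q_3 = (-16, -16, 10); a normal to P_1 is Q_1Q_2 × Q_1Q_3 = (-148, 148, 0).
Using Q_1: P_1 has equation -148x + 148y = 148.
λ = (n·S − d)/|n|² = (1036 − 148)/43808 = 3/148.
Reflection = S − 2λn = (-5, 2, -8) − (3/74)·(-148, 148, 0) = (1, -4, -8).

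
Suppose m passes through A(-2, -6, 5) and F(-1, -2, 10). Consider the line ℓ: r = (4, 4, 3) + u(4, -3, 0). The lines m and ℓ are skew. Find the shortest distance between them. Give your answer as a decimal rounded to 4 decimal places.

10.4456

A direction vector for m is F − A = (1, 4, 5).
Common perpendicular direction n = (1, 4, 5) × (4, -3, 0) = (15, 20, -19).
With w = (4, 4, 3) − (-2, -6, 5) = (6, 10, -2), w · n = 328.
Distance = |w · n| / |n| = |328| / √986 ≈ 10.4456.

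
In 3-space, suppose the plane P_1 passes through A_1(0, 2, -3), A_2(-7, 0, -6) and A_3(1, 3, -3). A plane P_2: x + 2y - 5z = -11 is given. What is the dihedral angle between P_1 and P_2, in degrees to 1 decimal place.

52.2

A_1A_2 = (-7, -2, -3), A_1A_3 = (1, 1, 0); a normal to P_1 is A_1A_2 × A_1A_3 = (3, -3, -5).
Using A_1: P_1 has equation 3x - 3y - 5z = 9.
cos θ = |n₁·n₂| / (|n₁||n₂|) = |22| / (√43 · √30).
θ = arccos(0.61253) ≈ 52.2°.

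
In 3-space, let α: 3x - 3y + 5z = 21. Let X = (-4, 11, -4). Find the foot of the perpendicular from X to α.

(2, 5, 6)

Foot = X − λn with λ = (n·X − d)/|n|² = (-65 − 21)/43 = -2.
Foot = (-4, 11, -4) − (-2)·(3, -3, 5) = (2, 5, 6).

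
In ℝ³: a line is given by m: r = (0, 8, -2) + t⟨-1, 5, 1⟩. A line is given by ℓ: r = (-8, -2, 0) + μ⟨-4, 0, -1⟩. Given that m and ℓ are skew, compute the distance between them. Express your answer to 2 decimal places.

6.13

Common perpendicular direction n = (-1, 5, 1) × (-4, 0, -1) = (-5, -5, 20).
With w = (-8, -2, 0) − (0, 8, -2) = (-8, -10, 2), w · n = 130.
Distance = |w · n| / |n| = |130| / √450 ≈ 6.13.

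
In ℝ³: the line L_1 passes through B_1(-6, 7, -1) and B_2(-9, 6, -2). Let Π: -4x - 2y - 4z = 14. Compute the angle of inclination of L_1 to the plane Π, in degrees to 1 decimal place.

64.8

A direction vector for L_1 is B_2 − B_1 = (-3, -1, -1).
sin θ = |n·v| / (|n||v|) = |18| / (√36 · √11) = 0.90453.
θ ≈ 64.8°.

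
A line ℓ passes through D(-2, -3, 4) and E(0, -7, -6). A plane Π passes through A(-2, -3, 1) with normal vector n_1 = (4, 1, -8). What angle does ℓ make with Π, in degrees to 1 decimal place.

58.4

A direction vector for ℓ is E − D = (2, -4, -10).
Π: n_1·r = n_1·A gives 4x + y - 8z = -19.
sin θ = |n·v| / (|n||v|) = |84| / (√81 · √120) = 0.85201.
θ ≈ 58.4°.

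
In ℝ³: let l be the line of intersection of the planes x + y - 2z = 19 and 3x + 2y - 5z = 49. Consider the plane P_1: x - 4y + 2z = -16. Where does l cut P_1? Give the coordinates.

Direction of l: (1, 1, -2) × (3, 2, -5) = (-1, -1, -1).
A point on l: solving the two plane equations with x = -14 gives (-14, -17, -25).
Substitute r = (-14, -17, -25) + t(-1, -1, -1) into the plane: 4 + 1t = -16, so t = -20.
Intersection: (-14, -17, -25) + (-20)·(-1, -1, -1) = (6, 3, -5).

(6, 3, -5)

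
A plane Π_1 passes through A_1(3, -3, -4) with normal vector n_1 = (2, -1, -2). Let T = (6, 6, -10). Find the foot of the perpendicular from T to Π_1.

Π_1: n_1·r = n_1·A_1 gives 2x - y - 2z = 17.
Foot = T − λn with λ = (n·T − d)/|n|² = (26 − 17)/9 = 1.
Foot = (6, 6, -10) − 1·(2, -1, -2) = (4, 7, -8).

(4, 7, -8)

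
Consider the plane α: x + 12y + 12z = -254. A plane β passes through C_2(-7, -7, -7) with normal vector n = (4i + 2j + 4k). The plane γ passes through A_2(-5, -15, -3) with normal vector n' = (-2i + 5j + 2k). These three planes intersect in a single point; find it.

β: n·r = n·C_2 gives 4x + 2y + 4z = -70.
γ: n'·r = n'·A_2 gives -2x + 5y + 2z = -71.
Solving the 3×3 linear system x + 12y + 12z = -254, 4x + 2y + 4z = -70, -2x + 5y + 2z = -71 (e.g. by elimination or Cramer's rule, determinant = 80) gives (-2, -11, -10).

(-2, -11, -10)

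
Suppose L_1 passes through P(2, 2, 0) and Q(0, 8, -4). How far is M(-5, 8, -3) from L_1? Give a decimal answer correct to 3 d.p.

5.036

A direction vector for L_1 is Q − P = (-2, 6, -4).
Taking (2, 2, 0) on L_1 with direction v = (-2, 6, -4): w = M − (2, 2, 0) = (-7, 6, -3), and w × v = (-6, -22, -30).
Distance = |w × v| / |v| = √1420 / √56 ≈ 5.036.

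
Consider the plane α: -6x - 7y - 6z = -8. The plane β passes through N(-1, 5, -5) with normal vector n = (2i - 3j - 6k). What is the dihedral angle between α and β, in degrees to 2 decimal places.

β: n·r = n·N gives 2x - 3y - 6z = 13.
cos θ = |n₁·n₂| / (|n₁||n₂|) = |45| / (√121 · √49).
θ = arccos(0.58442) ≈ 54.24°.

54.24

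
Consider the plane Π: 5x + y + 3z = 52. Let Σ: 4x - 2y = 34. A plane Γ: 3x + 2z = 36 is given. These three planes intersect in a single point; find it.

Solving the 3×3 linear system 5x + y + 3z = 52, 4x - 2y = 34, 3x + 2z = 36 (e.g. by elimination or Cramer's rule, determinant = -10) gives (6, -5, 9).

(6, -5, 9)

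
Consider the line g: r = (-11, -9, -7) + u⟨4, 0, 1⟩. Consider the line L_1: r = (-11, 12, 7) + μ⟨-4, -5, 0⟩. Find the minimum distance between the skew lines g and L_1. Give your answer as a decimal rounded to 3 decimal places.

Common perpendicular direction n = (4, 0, 1) × (-4, -5, 0) = (5, -4, -20).
With w = (-11, 12, 7) − (-11, -9, -7) = (0, 21, 14), w · n = -364.
Distance = |w · n| / |n| = |-364| / √441 ≈ 17.333.

17.333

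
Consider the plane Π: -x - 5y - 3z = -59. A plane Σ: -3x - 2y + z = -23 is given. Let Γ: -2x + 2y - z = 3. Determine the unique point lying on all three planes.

Solving the 3×3 linear system -x - 5y - 3z = -59, -3x - 2y + z = -23, -2x + 2y - z = 3 (e.g. by elimination or Cramer's rule, determinant = 55) gives (4, 8, 5).

(4, 8, 5)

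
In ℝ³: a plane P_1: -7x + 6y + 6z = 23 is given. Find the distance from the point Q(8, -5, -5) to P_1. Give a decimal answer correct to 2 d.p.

n·Q − d = (-7)·(8) + (6)·(-5) + (6)·(-5) − 23 = -139; |n| = √121.
Distance = |-139| / √121 = 139/√121 ≈ 12.64.

12.64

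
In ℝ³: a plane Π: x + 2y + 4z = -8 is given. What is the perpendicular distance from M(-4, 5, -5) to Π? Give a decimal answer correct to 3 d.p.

1.309

n·M − d = (1)·(-4) + (2)·(5) + (4)·(-5) − (-8) = -6; |n| = √21.
Distance = |-6| / √21 = 6/√21 ≈ 1.309.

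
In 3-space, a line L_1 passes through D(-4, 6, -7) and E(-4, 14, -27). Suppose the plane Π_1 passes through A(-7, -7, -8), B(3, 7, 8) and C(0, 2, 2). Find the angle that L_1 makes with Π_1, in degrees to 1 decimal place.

52.6

A direction vector for L_1 is E − D = (0, 8, -20).
AB = (10, 14, 16), AC = (7, 9, 10); a normal to Π_1 is AB × AC = (-4, 12, -8).
Using A: Π_1 has equation -4x + 12y - 8z = 8.
sin θ = |n·v| / (|n||v|) = |256| / (√224 · √464) = 0.79407.
θ ≈ 52.6°.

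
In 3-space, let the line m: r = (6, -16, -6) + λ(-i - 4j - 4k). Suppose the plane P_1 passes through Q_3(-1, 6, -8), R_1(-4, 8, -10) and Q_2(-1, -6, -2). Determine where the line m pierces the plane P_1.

Q_3R_1 = (-3, 2, -2), Q_3Q_2 = (0, -12, 6); a normal to P_1 is Q_3R_1 × Q_3Q_2 = (-12, 18, 36).
Using Q_3: P_1 has equation -12x + 18y + 36z = -168.
Substitute r = (6, -16, -6) + t(-1, -4, -4) into the plane: -576 + (-204)t = -168, so t = -2.
Intersection: (6, -16, -6) + (-2)·(-1, -4, -4) = (8, -8, 2).

(8, -8, 2)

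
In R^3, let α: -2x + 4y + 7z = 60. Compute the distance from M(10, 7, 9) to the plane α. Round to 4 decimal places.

n·M − d = (-2)·(10) + (4)·(7) + (7)·(9) − 60 = 11; |n| = √69.
Distance = |11| / √69 = 11/√69 ≈ 1.3242.

1.3242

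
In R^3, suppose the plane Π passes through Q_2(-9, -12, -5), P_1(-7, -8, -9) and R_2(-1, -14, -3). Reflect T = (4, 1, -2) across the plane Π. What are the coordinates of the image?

(4, -15, -18)

Q_2P_1 = (2, 4, -4), Q_2R_2 = (8, -2, 2); a normal to Π is Q_2P_1 × Q_2R_2 = (0, -36, -36).
Using Q_2: Π has equation -36y - 36z = 612.
λ = (n·T − d)/|n|² = (36 − 612)/2592 = -2/9.
Reflection = T − 2λn = (4, 1, -2) − (-4/9)·(0, -36, -36) = (4, -15, -18).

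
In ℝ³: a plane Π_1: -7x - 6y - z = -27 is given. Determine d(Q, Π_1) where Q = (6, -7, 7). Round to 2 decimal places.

2.16

n·Q − d = (-7)·(6) + (-6)·(-7) + (-1)·(7) − (-27) = 20; |n| = √86.
Distance = |20| / √86 = 20/√86 ≈ 2.16.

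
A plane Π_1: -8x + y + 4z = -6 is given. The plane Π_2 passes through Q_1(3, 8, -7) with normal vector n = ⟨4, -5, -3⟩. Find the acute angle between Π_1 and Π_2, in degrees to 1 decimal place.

Π_2: n·r = n·Q_1 gives 4x - 5y - 3z = -7.
cos θ = |n₁·n₂| / (|n₁||n₂|) = |-49| / (√81 · √50).
θ = arccos(0.76996) ≈ 39.6°.

39.6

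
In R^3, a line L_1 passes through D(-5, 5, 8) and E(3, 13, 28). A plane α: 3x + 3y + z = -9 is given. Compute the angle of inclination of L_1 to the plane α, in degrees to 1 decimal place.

42.8

A direction vector for L_1 is E − D = (8, 8, 20).
sin θ = |n·v| / (|n||v|) = |68| / (√19 · √528) = 0.67891.
θ ≈ 42.8°.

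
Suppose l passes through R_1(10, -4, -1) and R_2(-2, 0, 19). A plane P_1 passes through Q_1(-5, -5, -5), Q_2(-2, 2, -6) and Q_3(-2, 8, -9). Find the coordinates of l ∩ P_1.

A direction vector for l is R_2 − R_1 = (-12, 4, 20).
Q_1Q_2 = (3, 7, -1), Q_1Q_3 = (3, 13, -4); a normal to P_1 is Q_1Q_2 × Q_1Q_3 = (-15, 9, 18).
Using Q_1: P_1 has equation -15x + 9y + 18z = -60.
Substitute r = (10, -4, -1) + t(-12, 4, 20) into the plane: -204 + 576t = -60, so t = 1/4.
Intersection: (10, -4, -1) + (1/4)·(-12, 4, 20) = (7, -3, 4).

(7, -3, 4)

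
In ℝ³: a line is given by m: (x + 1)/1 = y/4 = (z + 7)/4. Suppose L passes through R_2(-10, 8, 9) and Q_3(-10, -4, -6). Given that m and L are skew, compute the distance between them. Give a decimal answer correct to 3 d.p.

1.589

m has direction (1, 4, 4) through (-1, 0, -7).
A direction vector for L is Q_3 − R_2 = (0, -12, -15).
Common perpendicular direction n = (1, 4, 4) × (0, -12, -15) = (-12, 15, -12).
With w = (-10, 8, 9) − (-1, 0, -7) = (-9, 8, 16), w · n = 36.
Distance = |w · n| / |n| = |36| / √513 ≈ 1.589.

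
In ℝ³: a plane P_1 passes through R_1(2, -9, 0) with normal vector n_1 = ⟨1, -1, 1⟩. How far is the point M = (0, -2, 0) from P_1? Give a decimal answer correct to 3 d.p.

P_1: n_1·r = n_1·R_1 gives x - y + z = 11.
n·M − d = (1)·(0) + (-1)·(-2) + (1)·(0) − 11 = -9; |n| = √3.
Distance = |-9| / √3 = 9/√3 ≈ 5.196.

5.196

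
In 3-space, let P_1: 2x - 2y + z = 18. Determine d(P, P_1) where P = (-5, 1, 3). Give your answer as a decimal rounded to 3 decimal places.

9.000

n·P − d = (2)·(-5) + (-2)·(1) + (1)·(3) − 18 = -27; |n| = √9.
Distance = |-27| / √9 = 27/√9 ≈ 9.000.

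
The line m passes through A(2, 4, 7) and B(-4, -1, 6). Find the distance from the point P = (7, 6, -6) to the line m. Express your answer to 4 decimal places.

A direction vector for m is B − A = (-6, -5, -1).
Taking (2, 4, 7) on m with direction v = (-6, -5, -1): w = P − (2, 4, 7) = (5, 2, -13), and w × v = (-67, 83, -13).
Distance = |w × v| / |v| = √11547 / √62 ≈ 13.6470.

13.6470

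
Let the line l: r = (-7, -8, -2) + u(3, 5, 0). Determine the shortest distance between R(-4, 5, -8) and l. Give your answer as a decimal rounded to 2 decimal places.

Taking (-7, -8, -2) on l with direction v = (3, 5, 0): w = R − (-7, -8, -2) = (3, 13, -6), and w × v = (30, -18, -24).
Distance = |w × v| / |v| = √1800 / √34 ≈ 7.28.

7.28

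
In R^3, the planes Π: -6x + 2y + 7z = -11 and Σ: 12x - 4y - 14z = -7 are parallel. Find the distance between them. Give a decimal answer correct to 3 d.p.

Rescale Σ by 1/(-2): -6x + 2y + 7z = 7/2. Then distance = |-11 − (7/2)| / √89 ≈ 1.537.

1.537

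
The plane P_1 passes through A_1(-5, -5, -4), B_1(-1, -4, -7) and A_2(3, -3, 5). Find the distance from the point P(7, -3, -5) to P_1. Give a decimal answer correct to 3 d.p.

A_1B_1 = (4, 1, -3), A_1A_2 = (8, 2, 9); a normal to P_1 is A_1B_1 × A_1A_2 = (15, -60, 0).
Using A_1: P_1 has equation 15x - 60y = 225.
n·P − d = (15)·(7) + (-60)·(-3) + (0)·(-5) − 225 = 60; |n| = √3825.
Distance = |60| / √3825 = 60/√3825 ≈ 0.970.

0.970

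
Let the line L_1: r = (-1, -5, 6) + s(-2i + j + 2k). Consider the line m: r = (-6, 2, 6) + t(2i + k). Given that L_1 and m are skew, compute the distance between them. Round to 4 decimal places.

Common perpendicular direction n = (-2, 1, 2) × (2, 0, 1) = (1, 6, -2).
With w = (-6, 2, 6) − (-1, -5, 6) = (-5, 7, 0), w · n = 37.
Distance = |w · n| / |n| = |37| / √41 ≈ 5.7784.

5.7784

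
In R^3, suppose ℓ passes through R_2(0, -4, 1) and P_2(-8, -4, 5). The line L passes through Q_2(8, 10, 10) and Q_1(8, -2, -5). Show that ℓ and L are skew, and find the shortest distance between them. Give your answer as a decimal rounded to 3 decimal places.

2.683

A direction vector for ℓ is P_2 − R_2 = (-8, 0, 4).
A direction vector for L is Q_1 − Q_2 = (0, -12, -15).
Common perpendicular direction n = (-8, 0, 4) × (0, -12, -15) = (48, -120, 96).
With w = (8, 10, 10) − (0, -4, 1) = (8, 14, 9), w · n = -432.
Since n ≠ 0 the lines are not parallel, and w · n = -432 ≠ 0 so they do not intersect; hence they are skew.
Distance = |w · n| / |n| = |-432| / √25920 ≈ 2.683.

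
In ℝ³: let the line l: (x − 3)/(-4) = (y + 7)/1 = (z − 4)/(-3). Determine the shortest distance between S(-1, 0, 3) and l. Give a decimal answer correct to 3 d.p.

6.325

l has direction (-4, 1, -3) through (3, -7, 4).
Taking (3, -7, 4) on l with direction v = (-4, 1, -3): w = S − (3, -7, 4) = (-4, 7, -1), and w × v = (-20, -8, 24).
Distance = |w × v| / |v| = √1040 / √26 ≈ 6.325.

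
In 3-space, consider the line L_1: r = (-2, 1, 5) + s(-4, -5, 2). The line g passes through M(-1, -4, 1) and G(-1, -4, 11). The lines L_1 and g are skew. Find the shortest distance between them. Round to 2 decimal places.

A direction vector for g is G − M = (0, 0, 10).
Common perpendicular direction n = (-4, -5, 2) × (0, 0, 10) = (-50, 40, 0).
With w = (-1, -4, 1) − (-2, 1, 5) = (1, -5, -4), w · n = -250.
Distance = |w · n| / |n| = |-250| / √4100 ≈ 3.90.

3.90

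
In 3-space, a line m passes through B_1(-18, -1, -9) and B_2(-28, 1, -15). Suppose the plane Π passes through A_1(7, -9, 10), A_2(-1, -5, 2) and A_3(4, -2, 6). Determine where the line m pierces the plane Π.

(-3, -4, 0)

A direction vector for m is B_2 − B_1 = (-10, 2, -6).
A_1A_2 = (-8, 4, -8), A_1A_3 = (-3, 7, -4); a normal to Π is A_1A_2 × A_1A_3 = (40, -8, -44).
Using A_1: Π has equation 40x - 8y - 44z = -88.
Substitute r = (-18, -1, -9) + t(-10, 2, -6) into the plane: -316 + (-152)t = -88, so t = -3/2.
Intersection: (-18, -1, -9) + (-3/2)·(-10, 2, -6) = (-3, -4, 0).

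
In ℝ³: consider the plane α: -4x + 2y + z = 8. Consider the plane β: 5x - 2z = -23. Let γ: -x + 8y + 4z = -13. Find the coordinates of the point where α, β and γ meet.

(-3, -4, 4)

Solving the 3×3 linear system -4x + 2y + z = 8, 5x - 2z = -23, -x + 8y + 4z = -13 (e.g. by elimination or Cramer's rule, determinant = -60) gives (-3, -4, 4).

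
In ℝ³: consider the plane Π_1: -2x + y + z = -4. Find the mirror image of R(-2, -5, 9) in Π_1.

λ = (n·R − d)/|n|² = (8 − (-4))/6 = 2.
Reflection = R − 2λn = (-2, -5, 9) − 4·(-2, 1, 1) = (6, -9, 5).

(6, -9, 5)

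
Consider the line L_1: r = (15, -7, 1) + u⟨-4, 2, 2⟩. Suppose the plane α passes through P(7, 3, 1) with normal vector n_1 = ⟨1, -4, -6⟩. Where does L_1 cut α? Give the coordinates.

(7, -3, 5)

α: n_1·r = n_1·P gives x - 4y - 6z = -11.
Substitute r = (15, -7, 1) + t(-4, 2, 2) into the plane: 37 + (-24)t = -11, so t = 2.
Intersection: (15, -7, 1) + 2·(-4, 2, 2) = (7, -3, 5).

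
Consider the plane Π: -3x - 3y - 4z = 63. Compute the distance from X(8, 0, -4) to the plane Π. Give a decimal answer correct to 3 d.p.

12.176

n·X − d = (-3)·(8) + (-3)·(0) + (-4)·(-4) − 63 = -71; |n| = √34.
Distance = |-71| / √34 = 71/√34 ≈ 12.176.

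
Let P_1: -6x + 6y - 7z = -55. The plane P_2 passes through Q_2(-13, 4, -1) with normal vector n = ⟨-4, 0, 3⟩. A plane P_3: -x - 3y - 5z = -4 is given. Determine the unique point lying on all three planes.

P_2: n·r = n·Q_2 gives -4x + 3z = 49.
Solving the 3×3 linear system -6x + 6y - 7z = -55, -4x + 3z = 49, -x - 3y - 5z = -4 (e.g. by elimination or Cramer's rule, determinant = -276) gives (-7, -8, 7).

(-7, -8, 7)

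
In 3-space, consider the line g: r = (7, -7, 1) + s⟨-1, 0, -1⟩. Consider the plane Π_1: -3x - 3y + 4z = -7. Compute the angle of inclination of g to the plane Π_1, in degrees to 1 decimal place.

sin θ = |n·v| / (|n||v|) = |-1| / (√34 · √2) = 0.12127.
θ ≈ 7.0°.

7.0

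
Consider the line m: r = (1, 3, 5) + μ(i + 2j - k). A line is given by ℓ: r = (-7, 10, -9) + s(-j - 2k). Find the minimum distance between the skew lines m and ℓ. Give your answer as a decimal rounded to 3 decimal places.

12.415

Common perpendicular direction n = (1, 2, -1) × (0, -1, -2) = (-5, 2, -1).
With w = (-7, 10, -9) − (1, 3, 5) = (-8, 7, -14), w · n = 68.
Distance = |w · n| / |n| = |68| / √30 ≈ 12.415.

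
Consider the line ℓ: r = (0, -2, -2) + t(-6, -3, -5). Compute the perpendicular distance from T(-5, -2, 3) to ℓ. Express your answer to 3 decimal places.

Taking (0, -2, -2) on ℓ with direction v = (-6, -3, -5): w = T − (0, -2, -2) = (-5, 0, 5), and w × v = (15, -55, 15).
Distance = |w × v| / |v| = √3475 / √70 ≈ 7.046.

7.046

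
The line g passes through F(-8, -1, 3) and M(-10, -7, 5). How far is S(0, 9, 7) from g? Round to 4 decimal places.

A direction vector for g is M − F = (-2, -6, 2).
Taking (-8, -1, 3) on g with direction v = (-2, -6, 2): w = S − (-8, -1, 3) = (8, 10, 4), and w × v = (44, -24, -28).
Distance = |w × v| / |v| = √3296 / √44 ≈ 8.6550.

8.6550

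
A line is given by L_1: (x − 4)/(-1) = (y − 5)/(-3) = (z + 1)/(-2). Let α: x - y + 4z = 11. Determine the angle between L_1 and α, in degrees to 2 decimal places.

22.21

L_1 has direction (-1, -3, -2) through (4, 5, -1).
sin θ = |n·v| / (|n||v|) = |-6| / (√18 · √14) = 0.37796.
θ ≈ 22.21°.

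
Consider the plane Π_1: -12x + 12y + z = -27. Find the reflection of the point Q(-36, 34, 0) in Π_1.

λ = (n·Q − d)/|n|² = (840 − (-27))/289 = 3.
Reflection = Q − 2λn = (-36, 34, 0) − 6·(-12, 12, 1) = (36, -38, -6).

(36, -38, -6)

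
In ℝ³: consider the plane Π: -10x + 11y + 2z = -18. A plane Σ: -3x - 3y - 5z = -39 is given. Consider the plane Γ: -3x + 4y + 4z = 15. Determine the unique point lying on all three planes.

(3, 0, 6)

Solving the 3×3 linear system -10x + 11y + 2z = -18, -3x - 3y - 5z = -39, -3x + 4y + 4z = 15 (e.g. by elimination or Cramer's rule, determinant = 175) gives (3, 0, 6).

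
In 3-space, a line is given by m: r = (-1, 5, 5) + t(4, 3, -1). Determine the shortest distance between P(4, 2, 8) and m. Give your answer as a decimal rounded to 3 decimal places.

6.367

Taking (-1, 5, 5) on m with direction v = (4, 3, -1): w = P − (-1, 5, 5) = (5, -3, 3), and w × v = (-6, 17, 27).
Distance = |w × v| / |v| = √1054 / √26 ≈ 6.367.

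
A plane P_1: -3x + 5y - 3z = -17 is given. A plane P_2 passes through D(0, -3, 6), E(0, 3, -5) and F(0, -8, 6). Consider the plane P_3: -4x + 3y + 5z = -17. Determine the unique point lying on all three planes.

DE = (0, 6, -11), DF = (0, -5, 0); a normal to P_2 is DE × DF = (-55, 0, 0).
Using D: P_2 has equation -55x = 0.
Solving the 3×3 linear system -3x + 5y - 3z = -17, -55x = 0, -4x + 3y + 5z = -17 (e.g. by elimination or Cramer's rule, determinant = 1870) gives (0, -4, -1).

(0, -4, -1)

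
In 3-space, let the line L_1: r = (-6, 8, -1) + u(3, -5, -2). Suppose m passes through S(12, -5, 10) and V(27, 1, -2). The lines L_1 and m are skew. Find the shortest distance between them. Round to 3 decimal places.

19.029

A direction vector for m is V − S = (15, 6, -12).
Common perpendicular direction n = (3, -5, -2) × (15, 6, -12) = (72, 6, 93).
With w = (12, -5, 10) − (-6, 8, -1) = (18, -13, 11), w · n = 2241.
Distance = |w · n| / |n| = |2241| / √13869 ≈ 19.029.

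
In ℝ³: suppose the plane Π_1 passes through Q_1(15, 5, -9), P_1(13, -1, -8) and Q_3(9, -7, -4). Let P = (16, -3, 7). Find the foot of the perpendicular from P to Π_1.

(7, -1, 1)

Q_1P_1 = (-2, -6, 1), Q_1Q_3 = (-6, -12, 5); a normal to Π_1 is Q_1P_1 × Q_1Q_3 = (-18, 4, -12).
Using Q_1: Π_1 has equation -18x + 4y - 12z = -142.
Foot = P − λn with λ = (n·P − d)/|n|² = (-384 − (-142))/484 = -1/2.
Foot = (16, -3, 7) − (-1/2)·(-18, 4, -12) = (7, -1, 1).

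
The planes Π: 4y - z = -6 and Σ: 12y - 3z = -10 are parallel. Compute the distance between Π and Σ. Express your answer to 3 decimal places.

0.647

Rescale Σ by 1/3: 4y - z = -10/3. Then distance = |-6 − (-10/3)| / √17 ≈ 0.647.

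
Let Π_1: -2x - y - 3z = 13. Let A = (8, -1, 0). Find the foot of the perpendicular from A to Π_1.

(4, -3, -6)

Foot = A − λn with λ = (n·A − d)/|n|² = (-15 − 13)/14 = -2.
Foot = (8, -1, 0) − (-2)·(-2, -1, -3) = (4, -3, -6).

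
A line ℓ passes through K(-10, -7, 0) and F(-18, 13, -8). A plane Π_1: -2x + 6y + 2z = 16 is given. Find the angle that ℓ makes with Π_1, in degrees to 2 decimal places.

A direction vector for ℓ is F − K = (-8, 20, -8).
sin θ = |n·v| / (|n||v|) = |120| / (√44 · √528) = 0.78730.
θ ≈ 51.93°.

51.93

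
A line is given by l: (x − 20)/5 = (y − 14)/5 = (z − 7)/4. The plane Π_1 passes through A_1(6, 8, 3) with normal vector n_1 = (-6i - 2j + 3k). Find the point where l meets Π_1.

(5, -1, -5)

l has direction (5, 5, 4) through (20, 14, 7).
Π_1: n_1·r = n_1·A_1 gives -6x - 2y + 3z = -43.
Substitute r = (20, 14, 7) + t(5, 5, 4) into the plane: -127 + (-28)t = -43, so t = -3.
Intersection: (20, 14, 7) + (-3)·(5, 5, 4) = (5, -1, -5).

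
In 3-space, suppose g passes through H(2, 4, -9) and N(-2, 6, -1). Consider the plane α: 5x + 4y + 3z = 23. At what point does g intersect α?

A direction vector for g is N − H = (-4, 2, 8).
Substitute r = (2, 4, -9) + t(-4, 2, 8) into the plane: -1 + 12t = 23, so t = 2.
Intersection: (2, 4, -9) + 2·(-4, 2, 8) = (-6, 8, 7).

(-6, 8, 7)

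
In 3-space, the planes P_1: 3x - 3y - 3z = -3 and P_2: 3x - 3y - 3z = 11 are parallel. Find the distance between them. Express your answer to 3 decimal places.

Same normal n = (3, -3, -3) with |n| = √27; distance = |-3 − 11| / |n| = 14/√27 ≈ 2.694.

2.694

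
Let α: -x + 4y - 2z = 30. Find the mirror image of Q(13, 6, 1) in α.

(11, 14, -3)

λ = (n·Q − d)/|n|² = (9 − 30)/21 = -1.
Reflection = Q − 2λn = (13, 6, 1) − (-2)·(-1, 4, -2) = (11, 14, -3).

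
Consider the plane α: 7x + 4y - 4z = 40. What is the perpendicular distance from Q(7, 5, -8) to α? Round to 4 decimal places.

n·Q − d = (7)·(7) + (4)·(5) + (-4)·(-8) − 40 = 61; |n| = √81.
Distance = |61| / √81 = 61/√81 ≈ 6.7778.

6.7778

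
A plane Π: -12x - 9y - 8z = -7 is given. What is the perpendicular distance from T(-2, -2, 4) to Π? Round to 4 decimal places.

n·T − d = (-12)·(-2) + (-9)·(-2) + (-8)·(4) − (-7) = 17; |n| = √289.
Distance = |17| / √289 = 17/√289 ≈ 1.0000.

1.0000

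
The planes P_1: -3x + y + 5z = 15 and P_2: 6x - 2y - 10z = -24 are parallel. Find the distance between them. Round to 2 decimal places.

0.51

Rescale P_2 by 1/(-2): -3x + y + 5z = 12. Then distance = |15 − 12| / √35 ≈ 0.51.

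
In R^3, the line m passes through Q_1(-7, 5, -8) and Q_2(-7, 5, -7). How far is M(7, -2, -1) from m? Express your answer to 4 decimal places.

15.6525

A direction vector for m is Q_2 − Q_1 = (0, 0, 1).
Taking (-7, 5, -8) on m with direction v = (0, 0, 1): w = M − (-7, 5, -8) = (14, -7, 7), and w × v = (-7, -14, 0).
Distance = |w × v| / |v| = √245 / √1 ≈ 15.6525.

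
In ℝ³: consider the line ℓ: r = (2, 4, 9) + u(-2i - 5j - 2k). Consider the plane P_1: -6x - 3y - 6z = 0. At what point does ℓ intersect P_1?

Substitute r = (2, 4, 9) + t(-2, -5, -2) into the plane: -78 + 39t = 0, so t = 2.
Intersection: (2, 4, 9) + 2·(-2, -5, -2) = (-2, -6, 5).

(-2, -6, 5)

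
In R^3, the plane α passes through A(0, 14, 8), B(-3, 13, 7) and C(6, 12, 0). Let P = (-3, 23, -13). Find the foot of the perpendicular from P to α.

AB = (-3, -1, -1), AC = (6, -2, -8); a normal to α is AB × AC = (6, -30, 12).
Using A: α has equation 6x - 30y + 12z = -324.
Foot = P − λn with λ = (n·P − d)/|n|² = (-864 − (-324))/1080 = -1/2.
Foot = (-3, 23, -13) − (-1/2)·(6, -30, 12) = (0, 8, -7).

(0, 8, -7)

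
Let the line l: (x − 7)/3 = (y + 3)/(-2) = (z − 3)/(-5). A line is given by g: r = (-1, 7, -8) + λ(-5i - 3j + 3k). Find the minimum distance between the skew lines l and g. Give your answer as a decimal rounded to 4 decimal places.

l has direction (3, -2, -5) through (7, -3, 3).
Common perpendicular direction n = (3, -2, -5) × (-5, -3, 3) = (-21, 16, -19).
With w = (-1, 7, -8) − (7, -3, 3) = (-8, 10, -11), w · n = 537.
Distance = |w · n| / |n| = |537| / √1058 ≈ 16.5094.

16.5094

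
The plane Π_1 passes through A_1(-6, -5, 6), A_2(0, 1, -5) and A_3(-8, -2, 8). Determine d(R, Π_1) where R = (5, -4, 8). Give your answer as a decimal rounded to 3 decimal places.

A_1A_2 = (6, 6, -11), A_1A_3 = (-2, 3, 2); a normal to Π_1 is A_1A_2 × A_1A_3 = (45, 10, 30).
Using A_1: Π_1 has equation 45x + 10y + 30z = -140.
n·R − d = (45)·(5) + (10)·(-4) + (30)·(8) − (-140) = 565; |n| = √3025.
Distance = |565| / √3025 = 565/√3025 ≈ 10.273.

10.273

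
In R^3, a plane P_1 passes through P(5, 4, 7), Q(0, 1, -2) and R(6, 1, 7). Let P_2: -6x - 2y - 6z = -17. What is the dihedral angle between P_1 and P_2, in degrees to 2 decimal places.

PQ = (-5, -3, -9), PR = (1, -3, 0); a normal to P_1 is PQ × PR = (-27, -9, 18).
Using P: P_1 has equation -27x - 9y + 18z = -45.
cos θ = |n₁·n₂| / (|n₁||n₂|) = |72| / (√1134 · √76).
θ = arccos(0.24526) ≈ 75.80°.

75.80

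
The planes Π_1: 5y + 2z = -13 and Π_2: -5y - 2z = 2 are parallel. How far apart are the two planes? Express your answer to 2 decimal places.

Rescale Π_2 by 1/(-1): 5y + 2z = -2. Then distance = |-13 − (-2)| / √29 ≈ 2.04.

2.04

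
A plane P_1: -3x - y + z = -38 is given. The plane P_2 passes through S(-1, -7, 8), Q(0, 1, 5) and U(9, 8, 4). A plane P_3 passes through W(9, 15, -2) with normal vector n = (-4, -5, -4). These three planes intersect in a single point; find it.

SQ = (1, 8, -3), SU = (10, 15, -4); a normal to P_2 is SQ × SU = (13, -26, -65).
Using S: P_2 has equation 13x - 26y - 65z = -351.
P_3: n·r = n·W gives -4x - 5y - 4z = -103.
Solving the 3×3 linear system -3x - y + z = -38, 13x - 26y - 65z = -351, -4x - 5y - 4z = -103 (e.g. by elimination or Cramer's rule, determinant = 182) gives (12, 7, 5).

(12, 7, 5)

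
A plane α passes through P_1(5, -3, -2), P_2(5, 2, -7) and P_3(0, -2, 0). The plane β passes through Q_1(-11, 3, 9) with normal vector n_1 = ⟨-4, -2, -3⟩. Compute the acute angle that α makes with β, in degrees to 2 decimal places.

P_1P_2 = (0, 5, -5), P_1P_3 = (-5, 1, 2); a normal to α is P_1P_2 × P_1P_3 = (15, 25, 25).
Using P_1: α has equation 15x + 25y + 25z = -50.
β: n_1·r = n_1·Q_1 gives -4x - 2y - 3z = 11.
cos θ = |n₁·n₂| / (|n₁||n₂|) = |-185| / (√1475 · √29).
θ = arccos(0.89449) ≈ 26.56°.

26.56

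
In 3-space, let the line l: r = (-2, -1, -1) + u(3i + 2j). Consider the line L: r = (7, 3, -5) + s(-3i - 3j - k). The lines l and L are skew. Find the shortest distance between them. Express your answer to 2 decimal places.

1.28

Common perpendicular direction n = (3, 2, 0) × (-3, -3, -1) = (-2, 3, -3).
With w = (7, 3, -5) − (-2, -1, -1) = (9, 4, -4), w · n = 6.
Distance = |w · n| / |n| = |6| / √22 ≈ 1.28.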